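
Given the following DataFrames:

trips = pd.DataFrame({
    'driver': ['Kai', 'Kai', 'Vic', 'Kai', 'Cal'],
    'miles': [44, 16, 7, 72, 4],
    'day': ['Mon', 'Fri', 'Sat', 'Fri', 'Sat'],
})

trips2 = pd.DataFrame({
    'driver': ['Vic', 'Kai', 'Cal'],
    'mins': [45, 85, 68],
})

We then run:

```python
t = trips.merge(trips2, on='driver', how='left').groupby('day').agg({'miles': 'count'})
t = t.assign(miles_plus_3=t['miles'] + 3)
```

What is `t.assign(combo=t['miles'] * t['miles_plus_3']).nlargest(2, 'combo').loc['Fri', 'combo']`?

10

merge on 'driver' (how='left') → 5 rows:
  driver  miles  day  mins
0    Kai     44  Mon    85
1    Kai     16  Fri    85
2    Vic      7  Sat    45
3    Kai     72  Fri    85
4    Cal      4  Sat    68
group by day, count of miles:
     miles
day       
Fri      2
Mon      1
Sat      2
add column miles_plus_3 = t['miles'] + 3:
     miles  miles_plus_3
day                     
Fri      2             5
Mon      1             4
Sat      2             5
add column combo = t['miles'] * t['miles_plus_3']:
     miles  miles_plus_3  combo
day                            
Fri      2             5     10
Mon      1             4      4
Sat      2             5     10
take 2 rows with largest combo:
     miles  miles_plus_3  combo
day                            
Fri      2             5     10
Sat      2             5     10
Hence 10.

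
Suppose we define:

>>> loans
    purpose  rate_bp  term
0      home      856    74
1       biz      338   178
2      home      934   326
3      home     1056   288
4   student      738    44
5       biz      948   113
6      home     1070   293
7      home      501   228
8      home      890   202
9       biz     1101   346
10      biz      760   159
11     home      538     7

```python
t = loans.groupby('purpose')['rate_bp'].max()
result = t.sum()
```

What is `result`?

group by purpose, max of rate_bp:
purpose
biz        1101
home       1070
student     738
Name: rate_bp, dtype: int64
The sum of the resulting series is 2909.

2909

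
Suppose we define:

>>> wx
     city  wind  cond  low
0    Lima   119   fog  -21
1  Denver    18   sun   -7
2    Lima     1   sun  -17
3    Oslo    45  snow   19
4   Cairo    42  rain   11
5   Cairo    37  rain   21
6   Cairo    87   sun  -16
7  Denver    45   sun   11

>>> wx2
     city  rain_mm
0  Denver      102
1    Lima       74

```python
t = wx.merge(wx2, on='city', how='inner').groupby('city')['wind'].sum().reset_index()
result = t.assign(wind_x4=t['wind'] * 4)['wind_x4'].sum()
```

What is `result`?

732

merge on 'city' (how='inner') → 4 rows:
     city  wind cond  low  rain_mm
0    Lima   119  fog  -21       74
1  Denver    18  sun   -7      102
2    Lima     1  sun  -17       74
3  Denver    45  sun   11      102
group by city, sum of wind:
city
Denver     63
Lima      120
Name: wind, dtype: int64
reset_index():
     city  wind
0  Denver    63
1    Lima   120
add column wind_x4 = t['wind'] * 4:
     city  wind  wind_x4
0  Denver    63      252
1    Lima   120      480
The sum of column 'wind_x4' is 732.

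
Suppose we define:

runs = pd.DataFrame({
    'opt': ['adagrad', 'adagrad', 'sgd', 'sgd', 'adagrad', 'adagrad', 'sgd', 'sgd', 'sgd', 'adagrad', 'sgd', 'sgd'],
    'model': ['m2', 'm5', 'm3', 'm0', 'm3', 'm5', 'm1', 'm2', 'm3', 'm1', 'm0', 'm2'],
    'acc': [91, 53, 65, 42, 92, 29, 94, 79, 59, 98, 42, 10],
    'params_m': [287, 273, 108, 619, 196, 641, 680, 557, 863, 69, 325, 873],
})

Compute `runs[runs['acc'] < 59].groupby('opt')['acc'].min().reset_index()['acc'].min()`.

filter rows where acc < 59:
        opt model  acc  params_m
1   adagrad    m5   53       273
3       sgd    m0   42       619
5   adagrad    m5   29       641
10      sgd    m0   42       325
11      sgd    m2   10       873
group by opt, min of acc:
opt
adagrad    29
sgd        10
Name: acc, dtype: int64
reset_index():
       opt  acc
0  adagrad   29
1      sgd   10
Hence 10.

10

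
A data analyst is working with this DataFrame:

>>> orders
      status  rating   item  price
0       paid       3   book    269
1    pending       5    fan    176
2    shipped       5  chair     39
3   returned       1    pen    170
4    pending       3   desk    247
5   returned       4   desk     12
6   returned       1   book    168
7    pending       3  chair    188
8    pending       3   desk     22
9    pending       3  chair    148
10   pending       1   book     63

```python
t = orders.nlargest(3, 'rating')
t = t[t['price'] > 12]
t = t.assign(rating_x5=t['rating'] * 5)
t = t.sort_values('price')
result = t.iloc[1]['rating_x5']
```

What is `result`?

25

take 3 rows with largest rating:
     status  rating   item  price
1   pending       5    fan    176
2   shipped       5  chair     39
5  returned       4   desk     12
filter rows where price > 12:
    status  rating   item  price
1  pending       5    fan    176
2  shipped       5  chair     39
add column rating_x5 = t['rating'] * 5:
    status  rating   item  price  rating_x5
1  pending       5    fan    176         25
2  shipped       5  chair     39         25
sort by price:
    status  rating   item  price  rating_x5
2  shipped       5  chair     39         25
1  pending       5    fan    176         25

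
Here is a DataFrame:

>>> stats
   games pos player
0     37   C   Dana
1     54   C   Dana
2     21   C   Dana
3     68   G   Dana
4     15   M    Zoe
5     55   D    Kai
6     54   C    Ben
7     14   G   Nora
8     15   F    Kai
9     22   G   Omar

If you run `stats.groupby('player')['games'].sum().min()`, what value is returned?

14

group by player, sum of games:
player
Ben      54
Dana    180
Kai      70
Nora     14
Omar     22
Zoe      15
Name: games, dtype: int64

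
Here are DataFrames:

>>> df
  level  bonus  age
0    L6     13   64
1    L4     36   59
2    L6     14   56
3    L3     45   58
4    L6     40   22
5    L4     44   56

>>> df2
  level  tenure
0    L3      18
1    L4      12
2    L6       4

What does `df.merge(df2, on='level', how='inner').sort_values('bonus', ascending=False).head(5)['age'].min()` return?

merge on 'level' (how='inner') → 6 rows:
  level  bonus  age  tenure
0    L6     13   64       4
1    L4     36   59      12
2    L6     14   56       4
3    L3     45   58      18
4    L6     40   22       4
5    L4     44   56      12
sort by bonus descending:
  level  bonus  age  tenure
3    L3     45   58      18
5    L4     44   56      12
4    L6     40   22       4
1    L4     36   59      12
2    L6     14   56       4
0    L6     13   64       4
take first 5 rows:
  level  bonus  age  tenure
3    L3     45   58      18
5    L4     44   56      12
4    L6     40   22       4
1    L4     36   59      12
2    L6     14   56       4

22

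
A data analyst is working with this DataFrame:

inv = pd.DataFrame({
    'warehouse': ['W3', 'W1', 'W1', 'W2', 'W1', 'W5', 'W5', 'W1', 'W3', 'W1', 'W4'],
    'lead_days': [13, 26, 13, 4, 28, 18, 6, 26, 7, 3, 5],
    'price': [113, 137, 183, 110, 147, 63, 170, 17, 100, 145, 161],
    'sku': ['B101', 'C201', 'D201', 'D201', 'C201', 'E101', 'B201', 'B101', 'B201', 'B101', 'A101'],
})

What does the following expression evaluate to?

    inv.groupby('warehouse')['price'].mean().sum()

group by warehouse, mean of price:
warehouse
W1    125.8
W2    110.0
W3    106.5
W4    161.0
W5    116.5
Name: price, dtype: float64

619.8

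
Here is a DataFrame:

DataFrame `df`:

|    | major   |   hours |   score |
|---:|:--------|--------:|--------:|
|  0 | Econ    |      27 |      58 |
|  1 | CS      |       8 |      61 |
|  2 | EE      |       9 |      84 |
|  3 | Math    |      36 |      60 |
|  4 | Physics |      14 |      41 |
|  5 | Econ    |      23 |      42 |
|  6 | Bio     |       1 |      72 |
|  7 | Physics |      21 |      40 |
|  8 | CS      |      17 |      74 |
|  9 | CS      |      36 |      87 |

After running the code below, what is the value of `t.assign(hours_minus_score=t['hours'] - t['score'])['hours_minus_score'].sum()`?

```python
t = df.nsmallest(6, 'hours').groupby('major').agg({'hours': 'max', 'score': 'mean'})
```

take 6 rows with smallest hours:
     major  hours  score
6      Bio      1     72
1       CS      8     61
2       EE      9     84
4  Physics     14     41
8       CS     17     74
7  Physics     21     40
group by major: max(hours), mean(score):
         hours  score
major                
Bio          1   72.0
CS          17   67.5
EE           9   84.0
Physics     21   40.5
add column hours_minus_score = t['hours'] - t['score']:
         hours  score  hours_minus_score
major                                   
Bio          1   72.0              -71.0
CS          17   67.5              -50.5
EE           9   84.0              -75.0
Physics     21   40.5              -19.5

-216.0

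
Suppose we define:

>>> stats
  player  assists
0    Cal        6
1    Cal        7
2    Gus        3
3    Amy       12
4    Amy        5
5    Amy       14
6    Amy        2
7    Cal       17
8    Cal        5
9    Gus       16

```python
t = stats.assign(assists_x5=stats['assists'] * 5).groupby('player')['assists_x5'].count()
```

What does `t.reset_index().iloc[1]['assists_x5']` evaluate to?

4

add column assists_x5 = stats['assists'] * 5:
  player  assists  assists_x5
0    Cal        6          30
1    Cal        7          35
2    Gus        3          15
3    Amy       12          60
4    Amy        5          25
5    Amy       14          70
6    Amy        2          10
7    Cal       17          85
8    Cal        5          25
9    Gus       16          80
group by player, count of assists_x5:
player
Amy    4
Cal    4
Gus    2
Name: assists_x5, dtype: int64
reset_index():
  player  assists_x5
0    Amy           4
1    Cal           4
2    Gus           2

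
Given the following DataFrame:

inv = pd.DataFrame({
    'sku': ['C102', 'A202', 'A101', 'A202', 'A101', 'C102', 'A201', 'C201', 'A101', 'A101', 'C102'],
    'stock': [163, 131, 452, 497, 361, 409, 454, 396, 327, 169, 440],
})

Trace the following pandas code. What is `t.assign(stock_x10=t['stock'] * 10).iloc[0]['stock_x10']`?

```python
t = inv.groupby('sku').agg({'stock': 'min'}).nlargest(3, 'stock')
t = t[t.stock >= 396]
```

group by sku, min of stock:
      stock
sku        
A101    169
A201    454
A202    131
C102    163
C201    396
take 3 rows with largest stock:
      stock
sku        
A201    454
C201    396
A101    169
filter rows where stock >= 396:
      stock
sku        
A201    454
C201    396
add column stock_x10 = t['stock'] * 10:
      stock  stock_x10
sku                   
A201    454       4540
C201    396       3960
Then the value at position 0, column 'stock_x10': 4540

4540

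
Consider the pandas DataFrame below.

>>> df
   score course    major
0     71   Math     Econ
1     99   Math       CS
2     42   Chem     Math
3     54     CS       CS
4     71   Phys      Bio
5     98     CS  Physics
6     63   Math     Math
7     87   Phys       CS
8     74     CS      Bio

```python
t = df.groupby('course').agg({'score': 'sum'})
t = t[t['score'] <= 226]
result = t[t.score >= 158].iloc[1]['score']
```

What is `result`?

158

group by course, sum of score:
        score
course       
CS        226
Chem       42
Math      233
Phys      158
filter rows where score <= 226:
        score
course       
CS        226
Chem       42
Phys      158
filter rows where score >= 158:
        score
course       
CS        226
Phys      158
Finally, value at position 1, column 'score' = 158.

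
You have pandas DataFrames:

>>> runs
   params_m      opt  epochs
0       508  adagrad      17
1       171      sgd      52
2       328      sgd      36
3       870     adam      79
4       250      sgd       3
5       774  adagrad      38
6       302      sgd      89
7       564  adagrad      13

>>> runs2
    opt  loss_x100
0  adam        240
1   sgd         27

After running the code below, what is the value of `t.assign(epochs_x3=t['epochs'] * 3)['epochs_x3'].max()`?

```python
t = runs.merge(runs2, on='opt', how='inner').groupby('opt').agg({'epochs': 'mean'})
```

merge on 'opt' (how='inner') → 5 rows:
   params_m   opt  epochs  loss_x100
0       171   sgd      52         27
1       328   sgd      36         27
2       870  adam      79        240
3       250   sgd       3         27
4       302   sgd      89         27
group by opt, mean of epochs:
      epochs
opt         
adam    79.0
sgd     45.0
add column epochs_x3 = t['epochs'] * 3:
      epochs  epochs_x3
opt                    
adam    79.0      237.0
sgd     45.0      135.0
The max of column 'epochs_x3' is 237.0.

237.0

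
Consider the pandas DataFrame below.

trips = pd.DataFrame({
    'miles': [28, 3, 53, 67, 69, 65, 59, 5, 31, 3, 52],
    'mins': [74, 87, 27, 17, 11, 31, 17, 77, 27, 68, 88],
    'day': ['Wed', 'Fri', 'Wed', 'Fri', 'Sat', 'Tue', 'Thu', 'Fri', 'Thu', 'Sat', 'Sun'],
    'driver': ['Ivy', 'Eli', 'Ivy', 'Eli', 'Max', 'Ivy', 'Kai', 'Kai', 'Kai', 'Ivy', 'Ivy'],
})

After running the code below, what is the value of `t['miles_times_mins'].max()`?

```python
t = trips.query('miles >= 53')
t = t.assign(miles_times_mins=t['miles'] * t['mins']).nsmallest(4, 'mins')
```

1431

filter rows where miles >= 53:
   miles  mins  day driver
2     53    27  Wed    Ivy
3     67    17  Fri    Eli
4     69    11  Sat    Max
5     65    31  Tue    Ivy
6     59    17  Thu    Kai
add column miles_times_mins = t['miles'] * t['mins']:
   miles  mins  day driver  miles_times_mins
2     53    27  Wed    Ivy              1431
3     67    17  Fri    Eli              1139
4     69    11  Sat    Max               759
5     65    31  Tue    Ivy              2015
6     59    17  Thu    Kai              1003
take 4 rows with smallest mins:
   miles  mins  day driver  miles_times_mins
4     69    11  Sat    Max               759
3     67    17  Fri    Eli              1139
6     59    17  Thu    Kai              1003
2     53    27  Wed    Ivy              1431
Taking the max of column 'miles_times_mins' gives 1431.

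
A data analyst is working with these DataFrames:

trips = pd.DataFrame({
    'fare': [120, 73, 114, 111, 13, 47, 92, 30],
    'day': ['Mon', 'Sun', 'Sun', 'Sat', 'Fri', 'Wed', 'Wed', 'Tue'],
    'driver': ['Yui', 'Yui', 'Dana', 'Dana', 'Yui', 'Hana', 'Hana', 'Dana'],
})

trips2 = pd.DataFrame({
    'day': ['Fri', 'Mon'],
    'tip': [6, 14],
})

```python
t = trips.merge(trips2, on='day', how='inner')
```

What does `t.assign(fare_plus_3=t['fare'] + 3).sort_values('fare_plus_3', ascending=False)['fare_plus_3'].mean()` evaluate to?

merge on 'day' (how='inner') → 2 rows:
   fare  day driver  tip
0   120  Mon    Yui   14
1    13  Fri    Yui    6
add column fare_plus_3 = t['fare'] + 3:
   fare  day driver  tip  fare_plus_3
0   120  Mon    Yui   14          123
1    13  Fri    Yui    6           16
sort by fare_plus_3 descending:
   fare  day driver  tip  fare_plus_3
0   120  Mon    Yui   14          123
1    13  Fri    Yui    6           16

69.5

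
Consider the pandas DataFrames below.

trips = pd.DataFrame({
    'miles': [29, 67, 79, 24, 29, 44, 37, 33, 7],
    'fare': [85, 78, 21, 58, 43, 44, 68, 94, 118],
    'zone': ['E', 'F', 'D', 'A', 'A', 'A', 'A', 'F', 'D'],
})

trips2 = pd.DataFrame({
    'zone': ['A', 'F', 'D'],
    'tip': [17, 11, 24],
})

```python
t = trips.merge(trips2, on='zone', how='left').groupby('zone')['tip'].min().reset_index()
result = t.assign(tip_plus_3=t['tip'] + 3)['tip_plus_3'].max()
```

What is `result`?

merge on 'zone' (how='left') → 9 rows:
   miles  fare zone   tip
0     29    85    E   NaN
1     67    78    F  11.0
2     79    21    D  24.0
3     24    58    A  17.0
4     29    43    A  17.0
5     44    44    A  17.0
6     37    68    A  17.0
7     33    94    F  11.0
8      7   118    D  24.0
group by zone, min of tip:
zone
A    17.0
D    24.0
E     NaN
F    11.0
Name: tip, dtype: float64
reset_index():
  zone   tip
0    A  17.0
1    D  24.0
2    E   NaN
3    F  11.0
add column tip_plus_3 = t['tip'] + 3:
  zone   tip  tip_plus_3
0    A  17.0        20.0
1    D  24.0        27.0
2    E   NaN         NaN
3    F  11.0        14.0

27.0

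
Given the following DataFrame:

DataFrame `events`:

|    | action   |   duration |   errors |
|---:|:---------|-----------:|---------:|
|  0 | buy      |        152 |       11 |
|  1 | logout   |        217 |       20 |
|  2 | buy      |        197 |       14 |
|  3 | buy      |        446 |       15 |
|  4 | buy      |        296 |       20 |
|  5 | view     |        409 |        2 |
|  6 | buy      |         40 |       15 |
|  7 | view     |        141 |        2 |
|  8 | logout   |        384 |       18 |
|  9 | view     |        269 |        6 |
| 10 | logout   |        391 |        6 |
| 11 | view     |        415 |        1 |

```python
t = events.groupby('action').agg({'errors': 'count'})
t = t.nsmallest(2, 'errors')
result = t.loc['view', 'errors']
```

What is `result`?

group by action, count of errors:
        errors
action        
buy          5
logout       3
view         4
take 2 rows with smallest errors:
        errors
action        
logout       3
view         4
Reading off the value at row 'view', column 'errors', we get 4.

4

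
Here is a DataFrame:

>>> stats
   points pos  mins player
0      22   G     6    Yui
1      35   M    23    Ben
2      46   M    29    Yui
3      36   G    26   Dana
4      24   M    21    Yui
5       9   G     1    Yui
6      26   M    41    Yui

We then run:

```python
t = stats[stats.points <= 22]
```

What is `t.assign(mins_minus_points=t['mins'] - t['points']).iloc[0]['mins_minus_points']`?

filter rows where points <= 22:
   points pos  mins player
0      22   G     6    Yui
5       9   G     1    Yui
add column mins_minus_points = t['mins'] - t['points']:
   points pos  mins player  mins_minus_points
0      22   G     6    Yui                -16
5       9   G     1    Yui                 -8

-16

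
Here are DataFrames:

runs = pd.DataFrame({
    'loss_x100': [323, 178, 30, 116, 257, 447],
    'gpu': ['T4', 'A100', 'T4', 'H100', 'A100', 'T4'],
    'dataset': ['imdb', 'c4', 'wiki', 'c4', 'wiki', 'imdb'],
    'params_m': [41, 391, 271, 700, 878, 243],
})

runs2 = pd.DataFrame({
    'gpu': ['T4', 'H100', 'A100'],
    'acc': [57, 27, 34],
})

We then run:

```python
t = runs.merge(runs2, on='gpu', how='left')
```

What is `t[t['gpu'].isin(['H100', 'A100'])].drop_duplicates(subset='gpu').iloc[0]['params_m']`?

merge on 'gpu' (how='left') → 6 rows:
   loss_x100   gpu dataset  params_m  acc
0        323    T4    imdb        41   57
1        178  A100      c4       391   34
2         30    T4    wiki       271   57
3        116  H100      c4       700   27
4        257  A100    wiki       878   34
5        447    T4    imdb       243   57
filter rows where gpu in ['H100', 'A100']:
   loss_x100   gpu dataset  params_m  acc
1        178  A100      c4       391   34
3        116  H100      c4       700   27
4        257  A100    wiki       878   34
drop duplicate gpu (keep=first):
   loss_x100   gpu dataset  params_m  acc
1        178  A100      c4       391   34
3        116  H100      c4       700   27

391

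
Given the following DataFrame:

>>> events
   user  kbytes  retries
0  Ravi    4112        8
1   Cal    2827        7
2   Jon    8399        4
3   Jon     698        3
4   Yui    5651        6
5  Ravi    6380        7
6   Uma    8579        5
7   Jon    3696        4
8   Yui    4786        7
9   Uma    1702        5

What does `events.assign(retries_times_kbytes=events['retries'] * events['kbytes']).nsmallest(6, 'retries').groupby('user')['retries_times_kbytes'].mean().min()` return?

16824.6666667

add column retries_times_kbytes = events['retries'] * events['kbytes']:
   user  kbytes  retries  retries_times_kbytes
0  Ravi    4112        8                 32896
1   Cal    2827        7                 19789
2   Jon    8399        4                 33596
3   Jon     698        3                  2094
4   Yui    5651        6                 33906
5  Ravi    6380        7                 44660
6   Uma    8579        5                 42895
7   Jon    3696        4                 14784
8   Yui    4786        7                 33502
9   Uma    1702        5                  8510
take 6 rows with smallest retries:
  user  kbytes  retries  retries_times_kbytes
3  Jon     698        3                  2094
2  Jon    8399        4                 33596
7  Jon    3696        4                 14784
6  Uma    8579        5                 42895
9  Uma    1702        5                  8510
4  Yui    5651        6                 33906
group by user, mean of retries_times_kbytes:
user
Jon    16824.666667
Uma    25702.500000
Yui    33906.000000
Name: retries_times_kbytes, dtype: float64
Finally, min of the resulting series = 16824.6666667.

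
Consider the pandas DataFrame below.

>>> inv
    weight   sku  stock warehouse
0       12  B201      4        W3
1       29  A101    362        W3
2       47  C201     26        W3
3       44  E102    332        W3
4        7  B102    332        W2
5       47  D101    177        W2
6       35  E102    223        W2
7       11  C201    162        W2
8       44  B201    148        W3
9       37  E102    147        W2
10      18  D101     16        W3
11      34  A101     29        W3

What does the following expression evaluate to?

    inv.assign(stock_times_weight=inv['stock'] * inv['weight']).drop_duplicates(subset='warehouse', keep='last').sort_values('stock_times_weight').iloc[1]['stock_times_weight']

5439

add column stock_times_weight = inv['stock'] * inv['weight']:
    weight   sku  stock warehouse  stock_times_weight
0       12  B201      4        W3                  48
1       29  A101    362        W3               10498
2       47  C201     26        W3                1222
3       44  E102    332        W3               14608
4        7  B102    332        W2                2324
5       47  D101    177        W2                8319
6       35  E102    223        W2                7805
7       11  C201    162        W2                1782
8       44  B201    148        W3                6512
9       37  E102    147        W2                5439
10      18  D101     16        W3                 288
11      34  A101     29        W3                 986
drop duplicate warehouse (keep=last):
    weight   sku  stock warehouse  stock_times_weight
9       37  E102    147        W2                5439
11      34  A101     29        W3                 986
sort by stock_times_weight:
    weight   sku  stock warehouse  stock_times_weight
11      34  A101     29        W3                 986
9       37  E102    147        W2                5439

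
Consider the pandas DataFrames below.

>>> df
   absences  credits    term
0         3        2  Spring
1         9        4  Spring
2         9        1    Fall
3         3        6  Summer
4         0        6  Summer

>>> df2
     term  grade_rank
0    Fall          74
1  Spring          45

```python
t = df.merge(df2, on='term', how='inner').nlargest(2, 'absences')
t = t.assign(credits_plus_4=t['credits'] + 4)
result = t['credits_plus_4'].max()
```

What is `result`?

merge on 'term' (how='inner') → 3 rows:
   absences  credits    term  grade_rank
0         3        2  Spring          45
1         9        4  Spring          45
2         9        1    Fall          74
take 2 rows with largest absences:
   absences  credits    term  grade_rank
1         9        4  Spring          45
2         9        1    Fall          74
add column credits_plus_4 = t['credits'] + 4:
   absences  credits    term  grade_rank  credits_plus_4
1         9        4  Spring          45               8
2         9        1    Fall          74               5
Finally, max of column 'credits_plus_4' = 8.

8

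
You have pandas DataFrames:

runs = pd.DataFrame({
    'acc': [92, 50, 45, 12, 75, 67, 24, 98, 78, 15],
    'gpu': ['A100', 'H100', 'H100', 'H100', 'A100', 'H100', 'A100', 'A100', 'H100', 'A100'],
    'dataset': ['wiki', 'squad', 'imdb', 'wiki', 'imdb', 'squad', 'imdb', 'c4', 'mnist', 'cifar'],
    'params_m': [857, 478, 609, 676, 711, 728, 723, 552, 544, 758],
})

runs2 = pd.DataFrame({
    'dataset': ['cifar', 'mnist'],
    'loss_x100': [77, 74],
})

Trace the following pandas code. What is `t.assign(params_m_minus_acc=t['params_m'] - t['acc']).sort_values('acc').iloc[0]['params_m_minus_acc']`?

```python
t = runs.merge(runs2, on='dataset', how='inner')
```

merge on 'dataset' (how='inner') → 2 rows:
   acc   gpu dataset  params_m  loss_x100
0   78  H100   mnist       544         74
1   15  A100   cifar       758         77
add column params_m_minus_acc = t['params_m'] - t['acc']:
   acc   gpu dataset  params_m  loss_x100  params_m_minus_acc
0   78  H100   mnist       544         74                 466
1   15  A100   cifar       758         77                 743
sort by acc:
   acc   gpu dataset  params_m  loss_x100  params_m_minus_acc
1   15  A100   cifar       758         77                 743
0   78  H100   mnist       544         74                 466
So iloc[0]['params_m_minus_acc'] = 743.

743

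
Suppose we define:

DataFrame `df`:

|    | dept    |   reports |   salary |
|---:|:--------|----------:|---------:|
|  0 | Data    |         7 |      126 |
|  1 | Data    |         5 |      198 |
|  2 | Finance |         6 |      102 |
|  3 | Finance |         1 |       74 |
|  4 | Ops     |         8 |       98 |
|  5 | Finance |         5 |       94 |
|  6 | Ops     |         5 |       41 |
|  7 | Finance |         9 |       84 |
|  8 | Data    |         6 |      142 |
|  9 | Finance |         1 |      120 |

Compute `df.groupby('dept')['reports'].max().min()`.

7

group by dept, max of reports:
dept
Data       7
Finance    9
Ops        8
Name: reports, dtype: int64
The min of the resulting series is 7.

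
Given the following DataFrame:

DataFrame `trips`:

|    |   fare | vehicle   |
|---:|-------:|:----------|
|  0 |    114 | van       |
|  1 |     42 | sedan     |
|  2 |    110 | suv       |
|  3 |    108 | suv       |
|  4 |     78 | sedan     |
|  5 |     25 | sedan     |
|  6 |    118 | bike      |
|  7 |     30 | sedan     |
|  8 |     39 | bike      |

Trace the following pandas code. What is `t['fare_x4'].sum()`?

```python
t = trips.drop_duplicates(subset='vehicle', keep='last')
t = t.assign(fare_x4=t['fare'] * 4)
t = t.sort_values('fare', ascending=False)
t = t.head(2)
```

drop duplicate vehicle (keep=last):
   fare vehicle
0   114     van
3   108     suv
7    30   sedan
8    39    bike
add column fare_x4 = t['fare'] * 4:
   fare vehicle  fare_x4
0   114     van      456
3   108     suv      432
7    30   sedan      120
8    39    bike      156
sort by fare descending:
   fare vehicle  fare_x4
0   114     van      456
3   108     suv      432
8    39    bike      156
7    30   sedan      120
take first 2 rows:
   fare vehicle  fare_x4
0   114     van      456
3   108     suv      432
Hence 888.

888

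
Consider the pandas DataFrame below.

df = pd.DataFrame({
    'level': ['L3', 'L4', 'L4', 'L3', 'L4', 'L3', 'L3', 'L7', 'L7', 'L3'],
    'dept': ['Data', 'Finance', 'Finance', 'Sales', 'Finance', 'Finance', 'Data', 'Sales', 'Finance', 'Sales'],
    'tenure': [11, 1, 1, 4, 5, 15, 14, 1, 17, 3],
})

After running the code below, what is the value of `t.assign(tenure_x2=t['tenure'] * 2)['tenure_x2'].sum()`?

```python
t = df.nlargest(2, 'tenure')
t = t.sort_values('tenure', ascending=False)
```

64

take 2 rows with largest tenure:
  level     dept  tenure
8    L7  Finance      17
5    L3  Finance      15
sort by tenure descending:
  level     dept  tenure
8    L7  Finance      17
5    L3  Finance      15
add column tenure_x2 = t['tenure'] * 2:
  level     dept  tenure  tenure_x2
8    L7  Finance      17         34
5    L3  Finance      15         30
sum of column 'tenure_x2' → 64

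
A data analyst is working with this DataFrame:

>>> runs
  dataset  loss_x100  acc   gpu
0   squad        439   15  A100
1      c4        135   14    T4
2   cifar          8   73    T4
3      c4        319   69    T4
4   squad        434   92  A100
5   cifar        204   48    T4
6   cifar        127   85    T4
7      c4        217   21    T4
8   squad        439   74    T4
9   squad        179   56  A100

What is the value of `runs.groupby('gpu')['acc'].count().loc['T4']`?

group by gpu, count of acc:
gpu
A100    3
T4      7
Name: acc, dtype: int64

7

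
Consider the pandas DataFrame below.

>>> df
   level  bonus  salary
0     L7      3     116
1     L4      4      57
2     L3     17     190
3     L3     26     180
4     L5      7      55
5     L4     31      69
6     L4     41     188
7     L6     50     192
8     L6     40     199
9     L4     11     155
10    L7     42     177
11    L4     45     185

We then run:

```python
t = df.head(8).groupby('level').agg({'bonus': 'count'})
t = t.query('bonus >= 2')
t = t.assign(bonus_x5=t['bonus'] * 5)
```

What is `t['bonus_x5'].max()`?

take first 8 rows:
  level  bonus  salary
0    L7      3     116
1    L4      4      57
2    L3     17     190
3    L3     26     180
4    L5      7      55
5    L4     31      69
6    L4     41     188
7    L6     50     192
group by level, count of bonus:
       bonus
level       
L3         2
L4         3
L5         1
L6         1
L7         1
filter rows where bonus >= 2:
       bonus
level       
L3         2
L4         3
add column bonus_x5 = t['bonus'] * 5:
       bonus  bonus_x5
level                 
L3         2        10
L4         3        15
Reading off the max of column 'bonus_x5', we get 15.

15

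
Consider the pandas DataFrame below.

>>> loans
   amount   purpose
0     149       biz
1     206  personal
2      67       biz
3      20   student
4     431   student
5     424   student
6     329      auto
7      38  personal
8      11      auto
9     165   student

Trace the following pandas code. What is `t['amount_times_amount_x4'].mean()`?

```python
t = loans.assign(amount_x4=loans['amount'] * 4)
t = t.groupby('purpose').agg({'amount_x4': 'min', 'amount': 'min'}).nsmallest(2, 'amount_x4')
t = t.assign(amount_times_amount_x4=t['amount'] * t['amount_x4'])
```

add column amount_x4 = loans['amount'] * 4:
   amount   purpose  amount_x4
0     149       biz        596
1     206  personal        824
2      67       biz        268
3      20   student         80
4     431   student       1724
5     424   student       1696
6     329      auto       1316
7      38  personal        152
8      11      auto         44
9     165   student        660
group by purpose: min(amount_x4), min(amount):
          amount_x4  amount
purpose                    
auto             44      11
biz             268      67
personal        152      38
student          80      20
take 2 rows with smallest amount_x4:
         amount_x4  amount
purpose                   
auto            44      11
student         80      20
add column amount_times_amount_x4 = t['amount'] * t['amount_x4']:
         amount_x4  amount  amount_times_amount_x4
purpose                                           
auto            44      11                     484
student         80      20                    1600
Then the mean of column 'amount_times_amount_x4': 1042.0

1042.0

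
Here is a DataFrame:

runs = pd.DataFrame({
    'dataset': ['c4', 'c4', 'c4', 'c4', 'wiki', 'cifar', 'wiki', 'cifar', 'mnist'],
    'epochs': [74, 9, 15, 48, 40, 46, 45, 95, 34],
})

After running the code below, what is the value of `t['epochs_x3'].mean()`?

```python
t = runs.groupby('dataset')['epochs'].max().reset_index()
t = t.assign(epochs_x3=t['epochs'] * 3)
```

group by dataset, max of epochs:
dataset
c4       74
cifar    95
mnist    34
wiki     45
Name: epochs, dtype: int64
reset_index():
  dataset  epochs
0      c4      74
1   cifar      95
2   mnist      34
3    wiki      45
add column epochs_x3 = t['epochs'] * 3:
  dataset  epochs  epochs_x3
0      c4      74        222
1   cifar      95        285
2   mnist      34        102
3    wiki      45        135
Hence 186.0.

186.0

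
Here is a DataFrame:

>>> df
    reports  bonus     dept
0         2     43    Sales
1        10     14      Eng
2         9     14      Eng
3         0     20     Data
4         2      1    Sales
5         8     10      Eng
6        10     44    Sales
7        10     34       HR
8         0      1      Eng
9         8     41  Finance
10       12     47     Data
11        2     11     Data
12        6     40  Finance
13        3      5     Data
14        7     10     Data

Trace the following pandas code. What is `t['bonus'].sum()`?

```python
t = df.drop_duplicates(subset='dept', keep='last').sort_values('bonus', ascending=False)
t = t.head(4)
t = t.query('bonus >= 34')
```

118

drop duplicate dept (keep=last):
    reports  bonus     dept
6        10     44    Sales
7        10     34       HR
8         0      1      Eng
12        6     40  Finance
14        7     10     Data
sort by bonus descending:
    reports  bonus     dept
6        10     44    Sales
12        6     40  Finance
7        10     34       HR
14        7     10     Data
8         0      1      Eng
take first 4 rows:
    reports  bonus     dept
6        10     44    Sales
12        6     40  Finance
7        10     34       HR
14        7     10     Data
filter rows where bonus >= 34:
    reports  bonus     dept
6        10     44    Sales
12        6     40  Finance
7        10     34       HR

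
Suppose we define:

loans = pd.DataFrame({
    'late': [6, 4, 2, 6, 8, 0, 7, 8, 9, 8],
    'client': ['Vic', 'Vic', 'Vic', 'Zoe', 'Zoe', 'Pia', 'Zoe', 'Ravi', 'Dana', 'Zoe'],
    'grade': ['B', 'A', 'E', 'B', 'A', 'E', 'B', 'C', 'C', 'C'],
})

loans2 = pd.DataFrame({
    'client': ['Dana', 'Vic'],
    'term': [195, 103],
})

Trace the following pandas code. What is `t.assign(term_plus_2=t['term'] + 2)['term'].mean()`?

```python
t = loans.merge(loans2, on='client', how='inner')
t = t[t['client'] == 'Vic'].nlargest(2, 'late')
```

merge on 'client' (how='inner') → 4 rows:
   late client grade  term
0     6    Vic     B   103
1     4    Vic     A   103
2     2    Vic     E   103
3     9   Dana     C   195
filter rows where client == 'Vic':
   late client grade  term
0     6    Vic     B   103
1     4    Vic     A   103
2     2    Vic     E   103
take 2 rows with largest late:
   late client grade  term
0     6    Vic     B   103
1     4    Vic     A   103
add column term_plus_2 = t['term'] + 2:
   late client grade  term  term_plus_2
0     6    Vic     B   103          105
1     4    Vic     A   103          105
Hence 103.0.

103.0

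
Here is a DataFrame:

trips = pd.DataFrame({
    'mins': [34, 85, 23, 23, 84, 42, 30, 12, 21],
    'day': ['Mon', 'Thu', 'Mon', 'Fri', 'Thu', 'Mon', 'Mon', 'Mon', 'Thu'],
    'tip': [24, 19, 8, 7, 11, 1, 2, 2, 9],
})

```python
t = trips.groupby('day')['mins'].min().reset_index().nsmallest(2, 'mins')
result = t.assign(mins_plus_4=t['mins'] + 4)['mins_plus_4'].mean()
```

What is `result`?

20.5

group by day, min of mins:
day
Fri    23
Mon    12
Thu    21
Name: mins, dtype: int64
reset_index():
   day  mins
0  Fri    23
1  Mon    12
2  Thu    21
take 2 rows with smallest mins:
   day  mins
1  Mon    12
2  Thu    21
add column mins_plus_4 = t['mins'] + 4:
   day  mins  mins_plus_4
1  Mon    12           16
2  Thu    21           25
So mean() = 20.5.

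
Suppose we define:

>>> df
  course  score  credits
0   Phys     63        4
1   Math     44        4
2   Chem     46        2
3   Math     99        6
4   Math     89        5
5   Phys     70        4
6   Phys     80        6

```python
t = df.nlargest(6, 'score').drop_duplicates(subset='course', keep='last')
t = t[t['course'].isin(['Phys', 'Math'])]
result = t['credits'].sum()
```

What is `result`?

9

take 6 rows with largest score:
  course  score  credits
3   Math     99        6
4   Math     89        5
6   Phys     80        6
5   Phys     70        4
0   Phys     63        4
2   Chem     46        2
drop duplicate course (keep=last):
  course  score  credits
4   Math     89        5
0   Phys     63        4
2   Chem     46        2
filter rows where course in ['Phys', 'Math']:
  course  score  credits
4   Math     89        5
0   Phys     63        4
Taking the sum of column 'credits' gives 9.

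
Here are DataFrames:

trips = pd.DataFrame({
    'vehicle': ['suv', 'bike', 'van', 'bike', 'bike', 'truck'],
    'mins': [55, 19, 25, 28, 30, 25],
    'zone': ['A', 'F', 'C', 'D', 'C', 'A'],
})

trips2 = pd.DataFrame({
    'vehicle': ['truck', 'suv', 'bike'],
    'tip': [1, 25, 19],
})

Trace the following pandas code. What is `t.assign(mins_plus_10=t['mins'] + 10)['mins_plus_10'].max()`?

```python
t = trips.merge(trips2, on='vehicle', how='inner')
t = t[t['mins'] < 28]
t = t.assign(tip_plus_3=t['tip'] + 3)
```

merge on 'vehicle' (how='inner') → 5 rows:
  vehicle  mins zone  tip
0     suv    55    A   25
1    bike    19    F   19
2    bike    28    D   19
3    bike    30    C   19
4   truck    25    A    1
filter rows where mins < 28:
  vehicle  mins zone  tip
1    bike    19    F   19
4   truck    25    A    1
add column tip_plus_3 = t['tip'] + 3:
  vehicle  mins zone  tip  tip_plus_3
1    bike    19    F   19          22
4   truck    25    A    1           4
add column mins_plus_10 = t['mins'] + 10:
  vehicle  mins zone  tip  tip_plus_3  mins_plus_10
1    bike    19    F   19          22            29
4   truck    25    A    1           4            35
So max() = 35.

35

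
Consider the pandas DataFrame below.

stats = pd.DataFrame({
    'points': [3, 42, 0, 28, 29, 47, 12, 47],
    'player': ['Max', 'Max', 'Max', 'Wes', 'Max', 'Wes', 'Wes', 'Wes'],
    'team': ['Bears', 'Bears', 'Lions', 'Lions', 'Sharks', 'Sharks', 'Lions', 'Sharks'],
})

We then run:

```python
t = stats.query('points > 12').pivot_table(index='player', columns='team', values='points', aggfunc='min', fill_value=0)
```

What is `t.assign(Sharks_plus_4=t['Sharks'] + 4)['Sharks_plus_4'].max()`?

filter rows where points > 12:
   points player    team
1      42    Max   Bears
3      28    Wes   Lions
4      29    Max  Sharks
5      47    Wes  Sharks
7      47    Wes  Sharks
pivot: rows=player, cols=team, min(points):
team    Bears  Lions  Sharks
player                      
Max        42      0      29
Wes         0     28      47
add column Sharks_plus_4 = t['Sharks'] + 4:
team    Bears  Lions  Sharks  Sharks_plus_4
player                                     
Max        42      0      29             33
Wes         0     28      47             51
max of column 'Sharks_plus_4' → 51

51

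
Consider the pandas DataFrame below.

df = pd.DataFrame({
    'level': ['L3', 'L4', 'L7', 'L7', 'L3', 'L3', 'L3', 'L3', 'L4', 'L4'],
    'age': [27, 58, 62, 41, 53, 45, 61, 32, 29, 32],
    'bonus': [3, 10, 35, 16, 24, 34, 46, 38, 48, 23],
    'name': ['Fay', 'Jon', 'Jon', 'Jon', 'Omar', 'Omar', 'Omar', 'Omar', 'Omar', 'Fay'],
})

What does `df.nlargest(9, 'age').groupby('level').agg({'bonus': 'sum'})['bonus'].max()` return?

142

take 9 rows with largest age:
  level  age  bonus  name
2    L7   62     35   Jon
6    L3   61     46  Omar
1    L4   58     10   Jon
4    L3   53     24  Omar
5    L3   45     34  Omar
3    L7   41     16   Jon
7    L3   32     38  Omar
9    L4   32     23   Fay
8    L4   29     48  Omar
group by level, sum of bonus:
       bonus
level       
L3       142
L4        81
L7        51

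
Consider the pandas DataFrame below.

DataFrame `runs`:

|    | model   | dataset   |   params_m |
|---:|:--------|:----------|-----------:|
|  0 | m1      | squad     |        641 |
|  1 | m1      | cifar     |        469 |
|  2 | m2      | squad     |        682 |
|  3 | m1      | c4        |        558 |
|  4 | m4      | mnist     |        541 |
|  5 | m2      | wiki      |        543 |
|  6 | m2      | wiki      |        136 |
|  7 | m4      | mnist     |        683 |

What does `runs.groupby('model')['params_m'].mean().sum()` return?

1621.66666667

group by model, mean of params_m:
model
m1    556.000000
m2    453.666667
m4    612.000000
Name: params_m, dtype: float64
Hence 1621.66666667.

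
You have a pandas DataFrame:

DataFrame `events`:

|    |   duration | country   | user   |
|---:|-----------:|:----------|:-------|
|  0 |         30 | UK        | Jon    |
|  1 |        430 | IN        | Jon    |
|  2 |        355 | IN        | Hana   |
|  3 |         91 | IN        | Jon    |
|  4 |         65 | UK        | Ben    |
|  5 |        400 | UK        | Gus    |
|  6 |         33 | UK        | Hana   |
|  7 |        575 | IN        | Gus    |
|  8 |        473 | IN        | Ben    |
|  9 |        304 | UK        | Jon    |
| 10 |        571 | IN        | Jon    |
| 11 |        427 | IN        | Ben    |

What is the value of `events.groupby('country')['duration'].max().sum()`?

975

group by country, max of duration:
country
IN    575
UK    400
Name: duration, dtype: int64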